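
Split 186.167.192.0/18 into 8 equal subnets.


New prefix = 18 + 3 = 21
Each subnet has 2048 addresses
  186.167.192.0/21
  186.167.200.0/21
  186.167.208.0/21
  186.167.216.0/21
  186.167.224.0/21
  186.167.232.0/21
  186.167.240.0/21
  186.167.248.0/21
Subnets: 186.167.192.0/21, 186.167.200.0/21, 186.167.208.0/21, 186.167.216.0/21, 186.167.224.0/21, 186.167.232.0/21, 186.167.240.0/21, 186.167.248.0/21


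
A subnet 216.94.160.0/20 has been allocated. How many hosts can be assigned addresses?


Host bits = 32 - 20 = 12
Total addresses = 2^12 = 4096
Usable = total - 2 (network and broadcast)
Usable hosts: 4094


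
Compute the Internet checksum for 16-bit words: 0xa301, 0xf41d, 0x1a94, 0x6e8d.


Sum all words (with carry folding):
+ 0xa301 = 0xa301
+ 0xf41d = 0x971f
+ 0x1a94 = 0xb1b3
+ 0x6e8d = 0x2041
One's complement: ~0x2041
Checksum = 0xdfbe


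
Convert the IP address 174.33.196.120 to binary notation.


174 = 10101110
33 = 00100001
196 = 11000100
120 = 01111000
Binary: 10101110.00100001.11000100.01111000


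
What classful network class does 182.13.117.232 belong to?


First octet: 182
Binary: 10110110
10xxxxxx -> Class B (128-191)
Class B, default mask 255.255.0.0 (/16)


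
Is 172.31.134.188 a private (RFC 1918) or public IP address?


RFC 1918 private ranges:
  10.0.0.0/8 (10.0.0.0 - 10.255.255.255)
  172.16.0.0/12 (172.16.0.0 - 172.31.255.255)
  192.168.0.0/16 (192.168.0.0 - 192.168.255.255)
Private (in 172.16.0.0/12)


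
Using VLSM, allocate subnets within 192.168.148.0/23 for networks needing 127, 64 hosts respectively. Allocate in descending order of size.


127 hosts -> /24 (254 usable): 192.168.148.0/24
64 hosts -> /25 (126 usable): 192.168.149.0/25
Allocation: 192.168.148.0/24 (127 hosts, 254 usable); 192.168.149.0/25 (64 hosts, 126 usable)


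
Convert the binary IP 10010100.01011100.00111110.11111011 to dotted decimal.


10010100 = 148
01011100 = 92
00111110 = 62
11111011 = 251
IP: 148.92.62.251


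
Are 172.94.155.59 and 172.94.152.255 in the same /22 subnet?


Mask: 255.255.252.0
172.94.155.59 AND mask = 172.94.152.0
172.94.152.255 AND mask = 172.94.152.0
Yes, same subnet (172.94.152.0)


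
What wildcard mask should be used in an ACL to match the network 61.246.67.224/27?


Subnet mask: 255.255.255.224
Wildcard = 255.255.255.255 - subnet mask
255 - 255 = 0
255 - 255 = 0
255 - 255 = 0
255 - 224 = 31
Wildcard: 0.0.0.31


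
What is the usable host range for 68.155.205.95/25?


Network: 68.155.205.0
Broadcast: 68.155.205.127
First usable = network + 1
Last usable = broadcast - 1
Range: 68.155.205.1 to 68.155.205.126


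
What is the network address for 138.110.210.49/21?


IP:   10001010.01101110.11010010.00110001
Mask: 11111111.11111111.11111000.00000000
AND operation:
Net:  10001010.01101110.11010000.00000000
Network: 138.110.208.0/21


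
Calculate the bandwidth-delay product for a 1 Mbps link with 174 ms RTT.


BDP = bandwidth * RTT
= 1 Mbps * 174 ms
= 1 * 1e6 * 174 / 1000 bits
= 174000 bits
= 21750 bytes
= 21.2402 KB
BDP = 174000 bits (21750 bytes)


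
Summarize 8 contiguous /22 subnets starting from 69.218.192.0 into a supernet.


Original prefix: /22
Number of subnets: 8 = 2^3
New prefix = 22 - 3 = 19
Supernet: 69.218.192.0/19


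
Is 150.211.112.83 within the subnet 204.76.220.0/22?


Subnet network: 204.76.220.0
Test IP AND mask: 150.211.112.0
No, 150.211.112.83 is not in 204.76.220.0/22


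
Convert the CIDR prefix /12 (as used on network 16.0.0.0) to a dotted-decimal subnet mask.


/12 means 12 network bits, 20 host bits
Binary: 11111111111100000000000000000000
Mask: 255.240.0.0


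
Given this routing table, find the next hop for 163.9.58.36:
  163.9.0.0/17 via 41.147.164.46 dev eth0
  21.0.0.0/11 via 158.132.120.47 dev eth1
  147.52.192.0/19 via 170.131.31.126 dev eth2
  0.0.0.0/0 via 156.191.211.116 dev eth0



Longest prefix match for 163.9.58.36:
  /17 163.9.0.0: MATCH
  /11 21.0.0.0: no
  /19 147.52.192.0: no
  /0 0.0.0.0: MATCH
Selected: next-hop 41.147.164.46 via eth0 (matched /17)


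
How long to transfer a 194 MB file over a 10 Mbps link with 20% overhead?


Effective throughput = 10 * (1 - 20/100) = 8 Mbps
File size in Mb = 194 * 8 = 1552 Mb
Time = 1552 / 8
Time = 194 seconds


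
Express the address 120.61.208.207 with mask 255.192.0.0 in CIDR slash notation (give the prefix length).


Binary: 11111111.11000000.00000000.00000000
Count leading 1s
Prefix: /10


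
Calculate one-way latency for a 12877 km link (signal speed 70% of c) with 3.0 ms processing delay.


Speed = 0.7 * 3e5 km/s = 210000 km/s
Propagation delay = 12877 / 210000 = 0.0613 s = 61.319 ms
Processing delay = 3.0 ms
Total one-way latency = 64.319 ms


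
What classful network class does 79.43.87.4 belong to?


First octet: 79
Binary: 01001111
0xxxxxxx -> Class A (1-126)
Class A, default mask 255.0.0.0 (/8)


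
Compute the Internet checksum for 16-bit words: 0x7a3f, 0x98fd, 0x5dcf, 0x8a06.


Sum all words (with carry folding):
+ 0x7a3f = 0x7a3f
+ 0x98fd = 0x133d
+ 0x5dcf = 0x710c
+ 0x8a06 = 0xfb12
One's complement: ~0xfb12
Checksum = 0x04ed


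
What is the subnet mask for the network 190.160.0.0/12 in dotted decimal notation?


/12 means 12 network bits, 20 host bits
Binary: 11111111111100000000000000000000
Mask: 255.240.0.0


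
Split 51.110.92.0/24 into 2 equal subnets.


New prefix = 24 + 1 = 25
Each subnet has 128 addresses
  51.110.92.0/25
  51.110.92.128/25
Subnets: 51.110.92.0/25, 51.110.92.128/25


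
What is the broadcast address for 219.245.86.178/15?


Network: 219.244.0.0/15
Host bits = 17
Set all host bits to 1:
Broadcast: 219.245.255.255


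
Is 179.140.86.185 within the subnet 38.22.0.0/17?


Subnet network: 38.22.0.0
Test IP AND mask: 179.140.0.0
No, 179.140.86.185 is not in 38.22.0.0/17


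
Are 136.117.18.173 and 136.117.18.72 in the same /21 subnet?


Mask: 255.255.248.0
136.117.18.173 AND mask = 136.117.16.0
136.117.18.72 AND mask = 136.117.16.0
Yes, same subnet (136.117.16.0)


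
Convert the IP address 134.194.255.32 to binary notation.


134 = 10000110
194 = 11000010
255 = 11111111
32 = 00100000
Binary: 10000110.11000010.11111111.00100000


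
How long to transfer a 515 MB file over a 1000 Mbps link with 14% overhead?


Effective throughput = 1000 * (1 - 14/100) = 860 Mbps
File size in Mb = 515 * 8 = 4120 Mb
Time = 4120 / 860
Time = 4.7907 seconds


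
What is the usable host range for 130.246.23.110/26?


Network: 130.246.23.64
Broadcast: 130.246.23.127
First usable = network + 1
Last usable = broadcast - 1
Range: 130.246.23.65 to 130.246.23.126


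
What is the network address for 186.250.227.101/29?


IP:   10111010.11111010.11100011.01100101
Mask: 11111111.11111111.11111111.11111000
AND operation:
Net:  10111010.11111010.11100011.01100000
Network: 186.250.227.96/29


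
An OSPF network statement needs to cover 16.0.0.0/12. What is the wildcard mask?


Subnet mask: 255.240.0.0
Wildcard = 255.255.255.255 - subnet mask
255 - 255 = 0
255 - 240 = 15
255 - 0 = 255
255 - 0 = 255
Wildcard: 0.15.255.255


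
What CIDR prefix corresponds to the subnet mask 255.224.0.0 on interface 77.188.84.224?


Binary: 11111111.11100000.00000000.00000000
Count leading 1s
Prefix: /11


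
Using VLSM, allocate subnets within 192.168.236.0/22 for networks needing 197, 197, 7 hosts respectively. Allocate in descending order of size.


197 hosts -> /24 (254 usable): 192.168.236.0/24
197 hosts -> /24 (254 usable): 192.168.237.0/24
7 hosts -> /28 (14 usable): 192.168.238.0/28
Allocation: 192.168.236.0/24 (197 hosts, 254 usable); 192.168.237.0/24 (197 hosts, 254 usable); 192.168.238.0/28 (7 hosts, 14 usable)


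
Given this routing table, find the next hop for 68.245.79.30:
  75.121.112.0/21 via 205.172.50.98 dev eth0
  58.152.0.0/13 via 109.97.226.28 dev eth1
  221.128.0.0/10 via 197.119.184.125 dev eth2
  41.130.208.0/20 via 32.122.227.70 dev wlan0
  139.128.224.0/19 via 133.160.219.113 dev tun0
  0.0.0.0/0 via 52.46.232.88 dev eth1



Longest prefix match for 68.245.79.30:
  /21 75.121.112.0: no
  /13 58.152.0.0: no
  /10 221.128.0.0: no
  /20 41.130.208.0: no
  /19 139.128.224.0: no
  /0 0.0.0.0: MATCH
Selected: next-hop 52.46.232.88 via eth1 (matched /0)


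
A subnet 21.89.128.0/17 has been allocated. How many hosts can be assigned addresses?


Host bits = 32 - 17 = 15
Total addresses = 2^15 = 32768
Usable = total - 2 (network and broadcast)
Usable hosts: 32766


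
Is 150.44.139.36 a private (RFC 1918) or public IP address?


RFC 1918 private ranges:
  10.0.0.0/8 (10.0.0.0 - 10.255.255.255)
  172.16.0.0/12 (172.16.0.0 - 172.31.255.255)
  192.168.0.0/16 (192.168.0.0 - 192.168.255.255)
Public (not in any RFC 1918 range)


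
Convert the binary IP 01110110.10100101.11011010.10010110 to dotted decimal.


01110110 = 118
10100101 = 165
11011010 = 218
10010110 = 150
IP: 118.165.218.150


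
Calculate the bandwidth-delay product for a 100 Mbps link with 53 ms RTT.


BDP = bandwidth * RTT
= 100 Mbps * 53 ms
= 100 * 1e6 * 53 / 1000 bits
= 5300000 bits
= 662500 bytes
= 646.9727 KB
BDP = 5300000 bits (662500 bytes)


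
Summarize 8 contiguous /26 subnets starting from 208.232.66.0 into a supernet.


Original prefix: /26
Number of subnets: 8 = 2^3
New prefix = 26 - 3 = 23
Supernet: 208.232.66.0/23


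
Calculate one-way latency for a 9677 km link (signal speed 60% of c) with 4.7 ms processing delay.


Speed = 0.6 * 3e5 km/s = 180000 km/s
Propagation delay = 9677 / 180000 = 0.0538 s = 53.7611 ms
Processing delay = 4.7 ms
Total one-way latency = 58.4611 ms


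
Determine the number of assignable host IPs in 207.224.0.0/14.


Host bits = 32 - 14 = 18
Total addresses = 2^18 = 262144
Usable = total - 2 (network and broadcast)
Usable hosts: 262142


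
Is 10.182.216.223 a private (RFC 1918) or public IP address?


RFC 1918 private ranges:
  10.0.0.0/8 (10.0.0.0 - 10.255.255.255)
  172.16.0.0/12 (172.16.0.0 - 172.31.255.255)
  192.168.0.0/16 (192.168.0.0 - 192.168.255.255)
Private (in 10.0.0.0/8)


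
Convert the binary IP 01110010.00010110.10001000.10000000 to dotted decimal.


01110010 = 114
00010110 = 22
10001000 = 136
10000000 = 128
IP: 114.22.136.128


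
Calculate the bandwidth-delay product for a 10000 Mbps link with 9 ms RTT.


BDP = bandwidth * RTT
= 10000 Mbps * 9 ms
= 10000 * 1e6 * 9 / 1000 bits
= 90000000 bits
= 11250000 bytes
= 10986.3281 KB
BDP = 90000000 bits (11250000 bytes)


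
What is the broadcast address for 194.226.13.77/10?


Network: 194.192.0.0/10
Host bits = 22
Set all host bits to 1:
Broadcast: 194.255.255.255


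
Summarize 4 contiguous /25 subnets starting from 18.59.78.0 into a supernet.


Original prefix: /25
Number of subnets: 4 = 2^2
New prefix = 25 - 2 = 23
Supernet: 18.59.78.0/23


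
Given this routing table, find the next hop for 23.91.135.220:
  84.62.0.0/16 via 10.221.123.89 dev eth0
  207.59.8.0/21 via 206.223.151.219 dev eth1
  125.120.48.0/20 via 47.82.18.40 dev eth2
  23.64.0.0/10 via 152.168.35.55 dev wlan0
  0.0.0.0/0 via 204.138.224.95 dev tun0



Longest prefix match for 23.91.135.220:
  /16 84.62.0.0: no
  /21 207.59.8.0: no
  /20 125.120.48.0: no
  /10 23.64.0.0: MATCH
  /0 0.0.0.0: MATCH
Selected: next-hop 152.168.35.55 via wlan0 (matched /10)


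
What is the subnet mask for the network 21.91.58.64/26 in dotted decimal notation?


/26 means 26 network bits, 6 host bits
Binary: 11111111111111111111111111000000
Mask: 255.255.255.192


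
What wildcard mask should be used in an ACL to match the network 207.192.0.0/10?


Subnet mask: 255.192.0.0
Wildcard = 255.255.255.255 - subnet mask
255 - 255 = 0
255 - 192 = 63
255 - 0 = 255
255 - 0 = 255
Wildcard: 0.63.255.255


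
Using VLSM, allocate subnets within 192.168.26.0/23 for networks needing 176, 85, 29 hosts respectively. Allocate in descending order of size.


176 hosts -> /24 (254 usable): 192.168.26.0/24
85 hosts -> /25 (126 usable): 192.168.27.0/25
29 hosts -> /27 (30 usable): 192.168.27.128/27
Allocation: 192.168.26.0/24 (176 hosts, 254 usable); 192.168.27.0/25 (85 hosts, 126 usable); 192.168.27.128/27 (29 hosts, 30 usable)


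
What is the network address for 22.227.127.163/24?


IP:   00010110.11100011.01111111.10100011
Mask: 11111111.11111111.11111111.00000000
AND operation:
Net:  00010110.11100011.01111111.00000000
Network: 22.227.127.0/24


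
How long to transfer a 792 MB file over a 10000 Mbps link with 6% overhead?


Effective throughput = 10000 * (1 - 6/100) = 9400 Mbps
File size in Mb = 792 * 8 = 6336 Mb
Time = 6336 / 9400
Time = 0.674 seconds


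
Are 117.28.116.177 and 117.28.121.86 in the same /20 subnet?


Mask: 255.255.240.0
117.28.116.177 AND mask = 117.28.112.0
117.28.121.86 AND mask = 117.28.112.0
Yes, same subnet (117.28.112.0)


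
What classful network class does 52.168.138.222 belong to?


First octet: 52
Binary: 00110100
0xxxxxxx -> Class A (1-126)
Class A, default mask 255.0.0.0 (/8)


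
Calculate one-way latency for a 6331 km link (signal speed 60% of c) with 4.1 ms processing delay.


Speed = 0.6 * 3e5 km/s = 180000 km/s
Propagation delay = 6331 / 180000 = 0.0352 s = 35.1722 ms
Processing delay = 4.1 ms
Total one-way latency = 39.2722 ms


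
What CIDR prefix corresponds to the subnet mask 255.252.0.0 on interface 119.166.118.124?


Binary: 11111111.11111100.00000000.00000000
Count leading 1s
Prefix: /14


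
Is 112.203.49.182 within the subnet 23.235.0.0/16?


Subnet network: 23.235.0.0
Test IP AND mask: 112.203.0.0
No, 112.203.49.182 is not in 23.235.0.0/16


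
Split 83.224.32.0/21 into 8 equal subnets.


New prefix = 21 + 3 = 24
Each subnet has 256 addresses
  83.224.32.0/24
  83.224.33.0/24
  83.224.34.0/24
  83.224.35.0/24
  83.224.36.0/24
  83.224.37.0/24
  83.224.38.0/24
  83.224.39.0/24
Subnets: 83.224.32.0/24, 83.224.33.0/24, 83.224.34.0/24, 83.224.35.0/24, 83.224.36.0/24, 83.224.37.0/24, 83.224.38.0/24, 83.224.39.0/24


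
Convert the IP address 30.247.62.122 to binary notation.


30 = 00011110
247 = 11110111
62 = 00111110
122 = 01111010
Binary: 00011110.11110111.00111110.01111010


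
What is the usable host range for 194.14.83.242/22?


Network: 194.14.80.0
Broadcast: 194.14.83.255
First usable = network + 1
Last usable = broadcast - 1
Range: 194.14.80.1 to 194.14.83.254


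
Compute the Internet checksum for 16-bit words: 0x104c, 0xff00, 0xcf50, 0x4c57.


Sum all words (with carry folding):
+ 0x104c = 0x104c
+ 0xff00 = 0x0f4d
+ 0xcf50 = 0xde9d
+ 0x4c57 = 0x2af5
One's complement: ~0x2af5
Checksum = 0xd50a


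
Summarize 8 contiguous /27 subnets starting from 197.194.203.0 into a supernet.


Original prefix: /27
Number of subnets: 8 = 2^3
New prefix = 27 - 3 = 24
Supernet: 197.194.203.0/24


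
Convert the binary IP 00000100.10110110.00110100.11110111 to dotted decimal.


00000100 = 4
10110110 = 182
00110100 = 52
11110111 = 247
IP: 4.182.52.247


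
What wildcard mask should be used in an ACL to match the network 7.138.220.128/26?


Subnet mask: 255.255.255.192
Wildcard = 255.255.255.255 - subnet mask
255 - 255 = 0
255 - 255 = 0
255 - 255 = 0
255 - 192 = 63
Wildcard: 0.0.0.63


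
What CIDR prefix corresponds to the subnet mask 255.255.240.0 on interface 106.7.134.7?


Binary: 11111111.11111111.11110000.00000000
Count leading 1s
Prefix: /20


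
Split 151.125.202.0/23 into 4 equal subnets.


New prefix = 23 + 2 = 25
Each subnet has 128 addresses
  151.125.202.0/25
  151.125.202.128/25
  151.125.203.0/25
  151.125.203.128/25
Subnets: 151.125.202.0/25, 151.125.202.128/25, 151.125.203.0/25, 151.125.203.128/25


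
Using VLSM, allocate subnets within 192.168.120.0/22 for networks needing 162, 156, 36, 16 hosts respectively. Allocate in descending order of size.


162 hosts -> /24 (254 usable): 192.168.120.0/24
156 hosts -> /24 (254 usable): 192.168.121.0/24
36 hosts -> /26 (62 usable): 192.168.122.0/26
16 hosts -> /27 (30 usable): 192.168.122.64/27
Allocation: 192.168.120.0/24 (162 hosts, 254 usable); 192.168.121.0/24 (156 hosts, 254 usable); 192.168.122.0/26 (36 hosts, 62 usable); 192.168.122.64/27 (16 hosts, 30 usable)


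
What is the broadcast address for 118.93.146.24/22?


Network: 118.93.144.0/22
Host bits = 10
Set all host bits to 1:
Broadcast: 118.93.147.255


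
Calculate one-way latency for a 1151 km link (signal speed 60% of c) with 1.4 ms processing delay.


Speed = 0.6 * 3e5 km/s = 180000 km/s
Propagation delay = 1151 / 180000 = 0.0064 s = 6.3944 ms
Processing delay = 1.4 ms
Total one-way latency = 7.7944 ms


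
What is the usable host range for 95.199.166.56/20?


Network: 95.199.160.0
Broadcast: 95.199.175.255
First usable = network + 1
Last usable = broadcast - 1
Range: 95.199.160.1 to 95.199.175.254


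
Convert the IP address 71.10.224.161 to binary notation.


71 = 01000111
10 = 00001010
224 = 11100000
161 = 10100001
Binary: 01000111.00001010.11100000.10100001


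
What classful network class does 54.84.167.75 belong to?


First octet: 54
Binary: 00110110
0xxxxxxx -> Class A (1-126)
Class A, default mask 255.0.0.0 (/8)


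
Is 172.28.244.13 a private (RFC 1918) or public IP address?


RFC 1918 private ranges:
  10.0.0.0/8 (10.0.0.0 - 10.255.255.255)
  172.16.0.0/12 (172.16.0.0 - 172.31.255.255)
  192.168.0.0/16 (192.168.0.0 - 192.168.255.255)
Private (in 172.16.0.0/12)


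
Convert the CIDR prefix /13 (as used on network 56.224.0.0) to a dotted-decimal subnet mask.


/13 means 13 network bits, 19 host bits
Binary: 11111111111110000000000000000000
Mask: 255.248.0.0


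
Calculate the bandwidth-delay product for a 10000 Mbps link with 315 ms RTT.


BDP = bandwidth * RTT
= 10000 Mbps * 315 ms
= 10000 * 1e6 * 315 / 1000 bits
= 3150000000 bits
= 393750000 bytes
= 384521.4844 KB
BDP = 3150000000 bits (393750000 bytes)


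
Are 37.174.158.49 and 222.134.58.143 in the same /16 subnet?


Mask: 255.255.0.0
37.174.158.49 AND mask = 37.174.0.0
222.134.58.143 AND mask = 222.134.0.0
No, different subnets (37.174.0.0 vs 222.134.0.0)


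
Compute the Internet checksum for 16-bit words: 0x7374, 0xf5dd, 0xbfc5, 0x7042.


Sum all words (with carry folding):
+ 0x7374 = 0x7374
+ 0xf5dd = 0x6952
+ 0xbfc5 = 0x2918
+ 0x7042 = 0x995a
One's complement: ~0x995a
Checksum = 0x66a5


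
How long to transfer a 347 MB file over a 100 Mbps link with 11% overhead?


Effective throughput = 100 * (1 - 11/100) = 89 Mbps
File size in Mb = 347 * 8 = 2776 Mb
Time = 2776 / 89
Time = 31.191 seconds


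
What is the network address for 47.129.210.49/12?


IP:   00101111.10000001.11010010.00110001
Mask: 11111111.11110000.00000000.00000000
AND operation:
Net:  00101111.10000000.00000000.00000000
Network: 47.128.0.0/12


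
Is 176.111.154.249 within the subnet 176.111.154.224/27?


Subnet network: 176.111.154.224
Test IP AND mask: 176.111.154.224
Yes, 176.111.154.249 is in 176.111.154.224/27


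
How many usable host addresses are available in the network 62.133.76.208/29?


Host bits = 32 - 29 = 3
Total addresses = 2^3 = 8
Usable = total - 2 (network and broadcast)
Usable hosts: 6


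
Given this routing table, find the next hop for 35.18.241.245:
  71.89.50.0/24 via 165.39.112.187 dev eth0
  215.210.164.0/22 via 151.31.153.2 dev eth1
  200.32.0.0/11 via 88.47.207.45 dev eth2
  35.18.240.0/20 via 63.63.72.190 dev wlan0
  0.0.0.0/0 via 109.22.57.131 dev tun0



Longest prefix match for 35.18.241.245:
  /24 71.89.50.0: no
  /22 215.210.164.0: no
  /11 200.32.0.0: no
  /20 35.18.240.0: MATCH
  /0 0.0.0.0: MATCH
Selected: next-hop 63.63.72.190 via wlan0 (matched /20)


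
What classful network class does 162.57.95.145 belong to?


First octet: 162
Binary: 10100010
10xxxxxx -> Class B (128-191)
Class B, default mask 255.255.0.0 (/16)


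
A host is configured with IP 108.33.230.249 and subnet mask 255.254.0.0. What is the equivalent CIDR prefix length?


Binary: 11111111.11111110.00000000.00000000
Count leading 1s
Prefix: /15


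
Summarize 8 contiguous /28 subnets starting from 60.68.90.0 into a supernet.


Original prefix: /28
Number of subnets: 8 = 2^3
New prefix = 28 - 3 = 25
Supernet: 60.68.90.0/25


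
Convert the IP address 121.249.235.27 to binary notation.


121 = 01111001
249 = 11111001
235 = 11101011
27 = 00011011
Binary: 01111001.11111001.11101011.00011011


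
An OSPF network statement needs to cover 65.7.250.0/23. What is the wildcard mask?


Subnet mask: 255.255.254.0
Wildcard = 255.255.255.255 - subnet mask
255 - 255 = 0
255 - 255 = 0
255 - 254 = 1
255 - 0 = 255
Wildcard: 0.0.1.255


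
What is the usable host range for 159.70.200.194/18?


Network: 159.70.192.0
Broadcast: 159.70.255.255
First usable = network + 1
Last usable = broadcast - 1
Range: 159.70.192.1 to 159.70.255.254


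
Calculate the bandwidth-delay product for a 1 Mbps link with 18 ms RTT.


BDP = bandwidth * RTT
= 1 Mbps * 18 ms
= 1 * 1e6 * 18 / 1000 bits
= 18000 bits
= 2250 bytes
= 2.1973 KB
BDP = 18000 bits (2250 bytes)


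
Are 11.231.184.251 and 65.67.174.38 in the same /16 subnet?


Mask: 255.255.0.0
11.231.184.251 AND mask = 11.231.0.0
65.67.174.38 AND mask = 65.67.0.0
No, different subnets (11.231.0.0 vs 65.67.0.0)


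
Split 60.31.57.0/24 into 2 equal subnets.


New prefix = 24 + 1 = 25
Each subnet has 128 addresses
  60.31.57.0/25
  60.31.57.128/25
Subnets: 60.31.57.0/25, 60.31.57.128/25


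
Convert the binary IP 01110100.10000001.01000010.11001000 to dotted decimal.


01110100 = 116
10000001 = 129
01000010 = 66
11001000 = 200
IP: 116.129.66.200


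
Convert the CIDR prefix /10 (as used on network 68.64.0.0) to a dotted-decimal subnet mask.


/10 means 10 network bits, 22 host bits
Binary: 11111111110000000000000000000000
Mask: 255.192.0.0


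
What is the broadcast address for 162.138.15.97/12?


Network: 162.128.0.0/12
Host bits = 20
Set all host bits to 1:
Broadcast: 162.143.255.255


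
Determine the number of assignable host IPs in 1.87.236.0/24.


Host bits = 32 - 24 = 8
Total addresses = 2^8 = 256
Usable = total - 2 (network and broadcast)
Usable hosts: 254


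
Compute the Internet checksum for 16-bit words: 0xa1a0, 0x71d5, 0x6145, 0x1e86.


Sum all words (with carry folding):
+ 0xa1a0 = 0xa1a0
+ 0x71d5 = 0x1376
+ 0x6145 = 0x74bb
+ 0x1e86 = 0x9341
One's complement: ~0x9341
Checksum = 0x6cbe


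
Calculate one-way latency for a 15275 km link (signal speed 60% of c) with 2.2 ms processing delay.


Speed = 0.6 * 3e5 km/s = 180000 km/s
Propagation delay = 15275 / 180000 = 0.0849 s = 84.8611 ms
Processing delay = 2.2 ms
Total one-way latency = 87.0611 ms


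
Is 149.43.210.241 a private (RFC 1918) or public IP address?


RFC 1918 private ranges:
  10.0.0.0/8 (10.0.0.0 - 10.255.255.255)
  172.16.0.0/12 (172.16.0.0 - 172.31.255.255)
  192.168.0.0/16 (192.168.0.0 - 192.168.255.255)
Public (not in any RFC 1918 range)


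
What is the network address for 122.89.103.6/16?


IP:   01111010.01011001.01100111.00000110
Mask: 11111111.11111111.00000000.00000000
AND operation:
Net:  01111010.01011001.00000000.00000000
Network: 122.89.0.0/16


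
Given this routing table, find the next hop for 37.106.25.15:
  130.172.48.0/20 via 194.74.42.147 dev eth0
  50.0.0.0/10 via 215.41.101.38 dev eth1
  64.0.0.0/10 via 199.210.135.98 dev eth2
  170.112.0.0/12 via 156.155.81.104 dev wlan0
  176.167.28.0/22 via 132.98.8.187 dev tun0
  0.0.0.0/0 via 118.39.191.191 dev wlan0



Longest prefix match for 37.106.25.15:
  /20 130.172.48.0: no
  /10 50.0.0.0: no
  /10 64.0.0.0: no
  /12 170.112.0.0: no
  /22 176.167.28.0: no
  /0 0.0.0.0: MATCH
Selected: next-hop 118.39.191.191 via wlan0 (matched /0)


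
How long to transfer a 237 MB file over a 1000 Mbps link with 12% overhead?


Effective throughput = 1000 * (1 - 12/100) = 880 Mbps
File size in Mb = 237 * 8 = 1896 Mb
Time = 1896 / 880
Time = 2.1545 seconds


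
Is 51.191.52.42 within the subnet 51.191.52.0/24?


Subnet network: 51.191.52.0
Test IP AND mask: 51.191.52.0
Yes, 51.191.52.42 is in 51.191.52.0/24


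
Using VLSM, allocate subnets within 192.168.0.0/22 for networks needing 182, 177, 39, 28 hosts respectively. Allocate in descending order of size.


182 hosts -> /24 (254 usable): 192.168.0.0/24
177 hosts -> /24 (254 usable): 192.168.1.0/24
39 hosts -> /26 (62 usable): 192.168.2.0/26
28 hosts -> /27 (30 usable): 192.168.2.64/27
Allocation: 192.168.0.0/24 (182 hosts, 254 usable); 192.168.1.0/24 (177 hosts, 254 usable); 192.168.2.0/26 (39 hosts, 62 usable); 192.168.2.64/27 (28 hosts, 30 usable)


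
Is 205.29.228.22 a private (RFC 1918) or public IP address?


RFC 1918 private ranges:
  10.0.0.0/8 (10.0.0.0 - 10.255.255.255)
  172.16.0.0/12 (172.16.0.0 - 172.31.255.255)
  192.168.0.0/16 (192.168.0.0 - 192.168.255.255)
Public (not in any RFC 1918 range)


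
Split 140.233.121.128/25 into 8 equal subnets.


New prefix = 25 + 3 = 28
Each subnet has 16 addresses
  140.233.121.128/28
  140.233.121.144/28
  140.233.121.160/28
  140.233.121.176/28
  140.233.121.192/28
  140.233.121.208/28
  140.233.121.224/28
  140.233.121.240/28
Subnets: 140.233.121.128/28, 140.233.121.144/28, 140.233.121.160/28, 140.233.121.176/28, 140.233.121.192/28, 140.233.121.208/28, 140.233.121.224/28, 140.233.121.240/28


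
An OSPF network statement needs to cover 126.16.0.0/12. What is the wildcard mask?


Subnet mask: 255.240.0.0
Wildcard = 255.255.255.255 - subnet mask
255 - 255 = 0
255 - 240 = 15
255 - 0 = 255
255 - 0 = 255
Wildcard: 0.15.255.255


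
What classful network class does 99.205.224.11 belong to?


First octet: 99
Binary: 01100011
0xxxxxxx -> Class A (1-126)
Class A, default mask 255.0.0.0 (/8)


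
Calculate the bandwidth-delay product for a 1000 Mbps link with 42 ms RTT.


BDP = bandwidth * RTT
= 1000 Mbps * 42 ms
= 1000 * 1e6 * 42 / 1000 bits
= 42000000 bits
= 5250000 bytes
= 5126.9531 KB
BDP = 42000000 bits (5250000 bytes)


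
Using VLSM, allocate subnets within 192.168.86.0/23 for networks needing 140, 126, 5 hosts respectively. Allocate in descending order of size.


140 hosts -> /24 (254 usable): 192.168.86.0/24
126 hosts -> /25 (126 usable): 192.168.87.0/25
5 hosts -> /29 (6 usable): 192.168.87.128/29
Allocation: 192.168.86.0/24 (140 hosts, 254 usable); 192.168.87.0/25 (126 hosts, 126 usable); 192.168.87.128/29 (5 hosts, 6 usable)


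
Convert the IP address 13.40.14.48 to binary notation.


13 = 00001101
40 = 00101000
14 = 00001110
48 = 00110000
Binary: 00001101.00101000.00001110.00110000


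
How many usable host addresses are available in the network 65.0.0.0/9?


Host bits = 32 - 9 = 23
Total addresses = 2^23 = 8388608
Usable = total - 2 (network and broadcast)
Usable hosts: 8388606


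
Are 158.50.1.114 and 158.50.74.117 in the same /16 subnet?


Mask: 255.255.0.0
158.50.1.114 AND mask = 158.50.0.0
158.50.74.117 AND mask = 158.50.0.0
Yes, same subnet (158.50.0.0)


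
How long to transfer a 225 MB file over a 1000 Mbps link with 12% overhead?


Effective throughput = 1000 * (1 - 12/100) = 880 Mbps
File size in Mb = 225 * 8 = 1800 Mb
Time = 1800 / 880
Time = 2.0455 seconds


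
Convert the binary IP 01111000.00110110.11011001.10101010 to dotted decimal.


01111000 = 120
00110110 = 54
11011001 = 217
10101010 = 170
IP: 120.54.217.170


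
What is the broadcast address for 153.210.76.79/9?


Network: 153.128.0.0/9
Host bits = 23
Set all host bits to 1:
Broadcast: 153.255.255.255


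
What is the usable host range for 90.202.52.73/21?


Network: 90.202.48.0
Broadcast: 90.202.55.255
First usable = network + 1
Last usable = broadcast - 1
Range: 90.202.48.1 to 90.202.55.254


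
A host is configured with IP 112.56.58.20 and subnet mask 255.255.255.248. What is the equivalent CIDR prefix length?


Binary: 11111111.11111111.11111111.11111000
Count leading 1s
Prefix: /29


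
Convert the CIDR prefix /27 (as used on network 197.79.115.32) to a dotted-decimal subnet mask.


/27 means 27 network bits, 5 host bits
Binary: 11111111111111111111111111100000
Mask: 255.255.255.224


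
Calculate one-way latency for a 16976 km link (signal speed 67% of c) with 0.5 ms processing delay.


Speed = 0.67 * 3e5 km/s = 201000 km/s
Propagation delay = 16976 / 201000 = 0.0845 s = 84.4577 ms
Processing delay = 0.5 ms
Total one-way latency = 84.9577 ms


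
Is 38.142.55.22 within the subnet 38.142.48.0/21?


Subnet network: 38.142.48.0
Test IP AND mask: 38.142.48.0
Yes, 38.142.55.22 is in 38.142.48.0/21


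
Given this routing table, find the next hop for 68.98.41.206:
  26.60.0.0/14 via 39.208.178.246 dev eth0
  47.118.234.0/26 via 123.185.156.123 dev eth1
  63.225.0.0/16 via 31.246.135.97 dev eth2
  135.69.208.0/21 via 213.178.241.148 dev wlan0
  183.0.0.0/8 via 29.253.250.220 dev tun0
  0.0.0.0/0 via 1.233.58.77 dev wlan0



Longest prefix match for 68.98.41.206:
  /14 26.60.0.0: no
  /26 47.118.234.0: no
  /16 63.225.0.0: no
  /21 135.69.208.0: no
  /8 183.0.0.0: no
  /0 0.0.0.0: MATCH
Selected: next-hop 1.233.58.77 via wlan0 (matched /0)


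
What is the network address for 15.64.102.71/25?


IP:   00001111.01000000.01100110.01000111
Mask: 11111111.11111111.11111111.10000000
AND operation:
Net:  00001111.01000000.01100110.00000000
Network: 15.64.102.0/25


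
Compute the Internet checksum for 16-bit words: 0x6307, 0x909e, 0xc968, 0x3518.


Sum all words (with carry folding):
+ 0x6307 = 0x6307
+ 0x909e = 0xf3a5
+ 0xc968 = 0xbd0e
+ 0x3518 = 0xf226
One's complement: ~0xf226
Checksum = 0x0dd9


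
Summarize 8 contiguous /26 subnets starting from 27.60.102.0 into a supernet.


Original prefix: /26
Number of subnets: 8 = 2^3
New prefix = 26 - 3 = 23
Supernet: 27.60.102.0/23


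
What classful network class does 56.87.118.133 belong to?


First octet: 56
Binary: 00111000
0xxxxxxx -> Class A (1-126)
Class A, default mask 255.0.0.0 (/8)


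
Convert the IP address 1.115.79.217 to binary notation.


1 = 00000001
115 = 01110011
79 = 01001111
217 = 11011001
Binary: 00000001.01110011.01001111.11011001


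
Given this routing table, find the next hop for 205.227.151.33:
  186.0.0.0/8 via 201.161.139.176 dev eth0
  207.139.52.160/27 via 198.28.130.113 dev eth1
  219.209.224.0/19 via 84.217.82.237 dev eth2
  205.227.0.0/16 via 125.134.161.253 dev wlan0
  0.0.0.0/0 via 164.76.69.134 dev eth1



Longest prefix match for 205.227.151.33:
  /8 186.0.0.0: no
  /27 207.139.52.160: no
  /19 219.209.224.0: no
  /16 205.227.0.0: MATCH
  /0 0.0.0.0: MATCH
Selected: next-hop 125.134.161.253 via wlan0 (matched /16)


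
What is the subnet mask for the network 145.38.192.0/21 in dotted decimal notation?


/21 means 21 network bits, 11 host bits
Binary: 11111111111111111111100000000000
Mask: 255.255.248.0


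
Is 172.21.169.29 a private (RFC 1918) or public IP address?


RFC 1918 private ranges:
  10.0.0.0/8 (10.0.0.0 - 10.255.255.255)
  172.16.0.0/12 (172.16.0.0 - 172.31.255.255)
  192.168.0.0/16 (192.168.0.0 - 192.168.255.255)
Private (in 172.16.0.0/12)


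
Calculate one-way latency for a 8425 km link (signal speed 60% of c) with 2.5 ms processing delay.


Speed = 0.6 * 3e5 km/s = 180000 km/s
Propagation delay = 8425 / 180000 = 0.0468 s = 46.8056 ms
Processing delay = 2.5 ms
Total one-way latency = 49.3056 ms


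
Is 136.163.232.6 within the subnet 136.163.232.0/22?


Subnet network: 136.163.232.0
Test IP AND mask: 136.163.232.0
Yes, 136.163.232.6 is in 136.163.232.0/22


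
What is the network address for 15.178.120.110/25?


IP:   00001111.10110010.01111000.01101110
Mask: 11111111.11111111.11111111.10000000
AND operation:
Net:  00001111.10110010.01111000.00000000
Network: 15.178.120.0/25


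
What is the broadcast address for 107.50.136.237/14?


Network: 107.48.0.0/14
Host bits = 18
Set all host bits to 1:
Broadcast: 107.51.255.255


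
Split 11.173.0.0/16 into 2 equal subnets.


New prefix = 16 + 1 = 17
Each subnet has 32768 addresses
  11.173.0.0/17
  11.173.128.0/17
Subnets: 11.173.0.0/17, 11.173.128.0/17


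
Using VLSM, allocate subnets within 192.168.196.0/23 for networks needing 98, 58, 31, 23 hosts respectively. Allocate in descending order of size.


98 hosts -> /25 (126 usable): 192.168.196.0/25
58 hosts -> /26 (62 usable): 192.168.196.128/26
31 hosts -> /26 (62 usable): 192.168.196.192/26
23 hosts -> /27 (30 usable): 192.168.197.0/27
Allocation: 192.168.196.0/25 (98 hosts, 126 usable); 192.168.196.128/26 (58 hosts, 62 usable); 192.168.196.192/26 (31 hosts, 62 usable); 192.168.197.0/27 (23 hosts, 30 usable)


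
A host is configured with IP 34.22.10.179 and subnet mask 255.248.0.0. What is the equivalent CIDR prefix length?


Binary: 11111111.11111000.00000000.00000000
Count leading 1s
Prefix: /13


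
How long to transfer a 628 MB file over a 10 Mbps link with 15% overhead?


Effective throughput = 10 * (1 - 15/100) = 8.5 Mbps
File size in Mb = 628 * 8 = 5024 Mb
Time = 5024 / 8.5
Time = 591.0588 seconds


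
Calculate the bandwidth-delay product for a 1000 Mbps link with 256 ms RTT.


BDP = bandwidth * RTT
= 1000 Mbps * 256 ms
= 1000 * 1e6 * 256 / 1000 bits
= 256000000 bits
= 32000000 bytes
= 31250 KB
BDP = 256000000 bits (32000000 bytes)


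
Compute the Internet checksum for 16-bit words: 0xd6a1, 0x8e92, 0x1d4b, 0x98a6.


Sum all words (with carry folding):
+ 0xd6a1 = 0xd6a1
+ 0x8e92 = 0x6534
+ 0x1d4b = 0x827f
+ 0x98a6 = 0x1b26
One's complement: ~0x1b26
Checksum = 0xe4d9


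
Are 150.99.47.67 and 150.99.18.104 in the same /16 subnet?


Mask: 255.255.0.0
150.99.47.67 AND mask = 150.99.0.0
150.99.18.104 AND mask = 150.99.0.0
Yes, same subnet (150.99.0.0)


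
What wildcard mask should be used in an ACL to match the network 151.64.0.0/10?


Subnet mask: 255.192.0.0
Wildcard = 255.255.255.255 - subnet mask
255 - 255 = 0
255 - 192 = 63
255 - 0 = 255
255 - 0 = 255
Wildcard: 0.63.255.255


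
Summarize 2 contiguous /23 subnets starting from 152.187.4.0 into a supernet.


Original prefix: /23
Number of subnets: 2 = 2^1
New prefix = 23 - 1 = 22
Supernet: 152.187.4.0/22


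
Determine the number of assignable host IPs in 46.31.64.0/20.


Host bits = 32 - 20 = 12
Total addresses = 2^12 = 4096
Usable = total - 2 (network and broadcast)
Usable hosts: 4094


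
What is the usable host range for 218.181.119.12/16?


Network: 218.181.0.0
Broadcast: 218.181.255.255
First usable = network + 1
Last usable = broadcast - 1
Range: 218.181.0.1 to 218.181.255.254


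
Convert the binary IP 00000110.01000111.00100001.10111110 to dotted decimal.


00000110 = 6
01000111 = 71
00100001 = 33
10111110 = 190
IP: 6.71.33.190


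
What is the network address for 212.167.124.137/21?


IP:   11010100.10100111.01111100.10001001
Mask: 11111111.11111111.11111000.00000000
AND operation:
Net:  11010100.10100111.01111000.00000000
Network: 212.167.120.0/21


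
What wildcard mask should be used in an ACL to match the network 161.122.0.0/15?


Subnet mask: 255.254.0.0
Wildcard = 255.255.255.255 - subnet mask
255 - 255 = 0
255 - 254 = 1
255 - 0 = 255
255 - 0 = 255
Wildcard: 0.1.255.255


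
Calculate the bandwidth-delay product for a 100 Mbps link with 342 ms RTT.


BDP = bandwidth * RTT
= 100 Mbps * 342 ms
= 100 * 1e6 * 342 / 1000 bits
= 34200000 bits
= 4275000 bytes
= 4174.8047 KB
BDP = 34200000 bits (4275000 bytes)


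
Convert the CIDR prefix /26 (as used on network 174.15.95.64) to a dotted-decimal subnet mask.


/26 means 26 network bits, 6 host bits
Binary: 11111111111111111111111111000000
Mask: 255.255.255.192


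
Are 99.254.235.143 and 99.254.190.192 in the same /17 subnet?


Mask: 255.255.128.0
99.254.235.143 AND mask = 99.254.128.0
99.254.190.192 AND mask = 99.254.128.0
Yes, same subnet (99.254.128.0)


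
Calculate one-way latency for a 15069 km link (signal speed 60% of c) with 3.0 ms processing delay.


Speed = 0.6 * 3e5 km/s = 180000 km/s
Propagation delay = 15069 / 180000 = 0.0837 s = 83.7167 ms
Processing delay = 3.0 ms
Total one-way latency = 86.7167 ms


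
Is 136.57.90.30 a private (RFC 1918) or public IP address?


RFC 1918 private ranges:
  10.0.0.0/8 (10.0.0.0 - 10.255.255.255)
  172.16.0.0/12 (172.16.0.0 - 172.31.255.255)
  192.168.0.0/16 (192.168.0.0 - 192.168.255.255)
Public (not in any RFC 1918 range)


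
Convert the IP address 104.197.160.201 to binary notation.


104 = 01101000
197 = 11000101
160 = 10100000
201 = 11001001
Binary: 01101000.11000101.10100000.11001001


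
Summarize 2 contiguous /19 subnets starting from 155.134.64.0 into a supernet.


Original prefix: /19
Number of subnets: 2 = 2^1
New prefix = 19 - 1 = 18
Supernet: 155.134.64.0/18


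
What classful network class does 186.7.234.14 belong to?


First octet: 186
Binary: 10111010
10xxxxxx -> Class B (128-191)
Class B, default mask 255.255.0.0 (/16)


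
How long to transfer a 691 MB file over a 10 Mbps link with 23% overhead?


Effective throughput = 10 * (1 - 23/100) = 7.7 Mbps
File size in Mb = 691 * 8 = 5528 Mb
Time = 5528 / 7.7
Time = 717.9221 seconds


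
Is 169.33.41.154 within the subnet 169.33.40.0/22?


Subnet network: 169.33.40.0
Test IP AND mask: 169.33.40.0
Yes, 169.33.41.154 is in 169.33.40.0/22


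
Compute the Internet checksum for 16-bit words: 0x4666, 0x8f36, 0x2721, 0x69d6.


Sum all words (with carry folding):
+ 0x4666 = 0x4666
+ 0x8f36 = 0xd59c
+ 0x2721 = 0xfcbd
+ 0x69d6 = 0x6694
One's complement: ~0x6694
Checksum = 0x996b


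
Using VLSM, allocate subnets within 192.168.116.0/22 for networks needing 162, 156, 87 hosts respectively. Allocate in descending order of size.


162 hosts -> /24 (254 usable): 192.168.116.0/24
156 hosts -> /24 (254 usable): 192.168.117.0/24
87 hosts -> /25 (126 usable): 192.168.118.0/25
Allocation: 192.168.116.0/24 (162 hosts, 254 usable); 192.168.117.0/24 (156 hosts, 254 usable); 192.168.118.0/25 (87 hosts, 126 usable)


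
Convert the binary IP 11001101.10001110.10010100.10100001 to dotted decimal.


11001101 = 205
10001110 = 142
10010100 = 148
10100001 = 161
IP: 205.142.148.161


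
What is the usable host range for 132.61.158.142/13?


Network: 132.56.0.0
Broadcast: 132.63.255.255
First usable = network + 1
Last usable = broadcast - 1
Range: 132.56.0.1 to 132.63.255.254


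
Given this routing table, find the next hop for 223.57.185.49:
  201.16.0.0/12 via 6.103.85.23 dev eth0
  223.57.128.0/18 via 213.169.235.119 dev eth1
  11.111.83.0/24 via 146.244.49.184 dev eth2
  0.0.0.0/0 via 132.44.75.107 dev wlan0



Longest prefix match for 223.57.185.49:
  /12 201.16.0.0: no
  /18 223.57.128.0: MATCH
  /24 11.111.83.0: no
  /0 0.0.0.0: MATCH
Selected: next-hop 213.169.235.119 via eth1 (matched /18)


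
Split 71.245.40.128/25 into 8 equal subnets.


New prefix = 25 + 3 = 28
Each subnet has 16 addresses
  71.245.40.128/28
  71.245.40.144/28
  71.245.40.160/28
  71.245.40.176/28
  71.245.40.192/28
  71.245.40.208/28
  71.245.40.224/28
  71.245.40.240/28
Subnets: 71.245.40.128/28, 71.245.40.144/28, 71.245.40.160/28, 71.245.40.176/28, 71.245.40.192/28, 71.245.40.208/28, 71.245.40.224/28, 71.245.40.240/28


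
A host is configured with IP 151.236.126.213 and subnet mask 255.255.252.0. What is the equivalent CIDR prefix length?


Binary: 11111111.11111111.11111100.00000000
Count leading 1s
Prefix: /22


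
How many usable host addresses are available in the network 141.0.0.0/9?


Host bits = 32 - 9 = 23
Total addresses = 2^23 = 8388608
Usable = total - 2 (network and broadcast)
Usable hosts: 8388606


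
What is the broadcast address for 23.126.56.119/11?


Network: 23.96.0.0/11
Host bits = 21
Set all host bits to 1:
Broadcast: 23.127.255.255
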